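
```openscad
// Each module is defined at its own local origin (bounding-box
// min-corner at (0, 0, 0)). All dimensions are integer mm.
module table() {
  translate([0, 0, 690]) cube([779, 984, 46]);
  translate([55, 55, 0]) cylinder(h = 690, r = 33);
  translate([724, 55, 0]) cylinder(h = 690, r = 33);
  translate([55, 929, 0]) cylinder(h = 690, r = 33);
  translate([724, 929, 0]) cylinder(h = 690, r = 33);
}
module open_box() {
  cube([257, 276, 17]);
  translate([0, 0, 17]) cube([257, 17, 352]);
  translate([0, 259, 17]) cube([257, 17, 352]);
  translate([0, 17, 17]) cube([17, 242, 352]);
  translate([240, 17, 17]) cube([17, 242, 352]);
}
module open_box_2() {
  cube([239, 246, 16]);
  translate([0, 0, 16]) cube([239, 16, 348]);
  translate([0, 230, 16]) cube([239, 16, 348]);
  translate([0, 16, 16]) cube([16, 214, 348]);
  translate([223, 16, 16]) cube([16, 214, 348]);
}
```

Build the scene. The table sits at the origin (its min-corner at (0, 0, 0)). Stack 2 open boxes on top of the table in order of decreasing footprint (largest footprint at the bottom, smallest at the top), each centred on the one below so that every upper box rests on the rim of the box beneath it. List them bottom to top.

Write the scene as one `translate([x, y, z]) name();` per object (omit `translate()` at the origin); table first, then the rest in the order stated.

table();
translate([261, 354, 736]) open_box();
translate([270, 369, 1105]) open_box_2();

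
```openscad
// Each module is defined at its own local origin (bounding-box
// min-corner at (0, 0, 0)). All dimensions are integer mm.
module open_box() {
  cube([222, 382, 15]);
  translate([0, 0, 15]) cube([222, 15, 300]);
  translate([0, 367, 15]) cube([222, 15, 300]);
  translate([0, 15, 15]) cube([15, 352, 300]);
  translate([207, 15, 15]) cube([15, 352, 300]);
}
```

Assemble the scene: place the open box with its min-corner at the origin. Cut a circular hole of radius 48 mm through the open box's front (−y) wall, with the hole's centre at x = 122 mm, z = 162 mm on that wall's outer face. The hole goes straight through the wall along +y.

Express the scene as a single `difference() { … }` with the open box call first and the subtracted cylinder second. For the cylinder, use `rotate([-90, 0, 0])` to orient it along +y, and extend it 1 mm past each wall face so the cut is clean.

difference() {
  open_box();
  translate([122, -1, 162]) rotate([-90, 0, 0]) cylinder(h = 17, r = 48);
}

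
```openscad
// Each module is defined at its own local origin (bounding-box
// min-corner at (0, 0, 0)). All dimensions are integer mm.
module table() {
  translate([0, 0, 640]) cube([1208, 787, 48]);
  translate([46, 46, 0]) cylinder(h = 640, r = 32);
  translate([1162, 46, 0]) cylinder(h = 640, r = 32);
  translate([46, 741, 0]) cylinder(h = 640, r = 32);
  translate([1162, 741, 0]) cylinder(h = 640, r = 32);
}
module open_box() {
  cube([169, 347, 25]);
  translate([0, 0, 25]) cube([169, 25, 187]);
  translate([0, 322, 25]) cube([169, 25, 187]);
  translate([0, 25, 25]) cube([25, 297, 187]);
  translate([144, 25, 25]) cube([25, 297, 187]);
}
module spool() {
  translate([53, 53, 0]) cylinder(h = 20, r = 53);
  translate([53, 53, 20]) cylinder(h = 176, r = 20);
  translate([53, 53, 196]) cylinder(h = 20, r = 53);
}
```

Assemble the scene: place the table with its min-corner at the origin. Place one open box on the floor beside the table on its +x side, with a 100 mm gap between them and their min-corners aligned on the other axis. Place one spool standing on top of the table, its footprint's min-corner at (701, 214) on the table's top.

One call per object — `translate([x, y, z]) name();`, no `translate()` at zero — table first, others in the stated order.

table();
translate([1308, 0, 0]) open_box();
translate([701, 214, 688]) spool();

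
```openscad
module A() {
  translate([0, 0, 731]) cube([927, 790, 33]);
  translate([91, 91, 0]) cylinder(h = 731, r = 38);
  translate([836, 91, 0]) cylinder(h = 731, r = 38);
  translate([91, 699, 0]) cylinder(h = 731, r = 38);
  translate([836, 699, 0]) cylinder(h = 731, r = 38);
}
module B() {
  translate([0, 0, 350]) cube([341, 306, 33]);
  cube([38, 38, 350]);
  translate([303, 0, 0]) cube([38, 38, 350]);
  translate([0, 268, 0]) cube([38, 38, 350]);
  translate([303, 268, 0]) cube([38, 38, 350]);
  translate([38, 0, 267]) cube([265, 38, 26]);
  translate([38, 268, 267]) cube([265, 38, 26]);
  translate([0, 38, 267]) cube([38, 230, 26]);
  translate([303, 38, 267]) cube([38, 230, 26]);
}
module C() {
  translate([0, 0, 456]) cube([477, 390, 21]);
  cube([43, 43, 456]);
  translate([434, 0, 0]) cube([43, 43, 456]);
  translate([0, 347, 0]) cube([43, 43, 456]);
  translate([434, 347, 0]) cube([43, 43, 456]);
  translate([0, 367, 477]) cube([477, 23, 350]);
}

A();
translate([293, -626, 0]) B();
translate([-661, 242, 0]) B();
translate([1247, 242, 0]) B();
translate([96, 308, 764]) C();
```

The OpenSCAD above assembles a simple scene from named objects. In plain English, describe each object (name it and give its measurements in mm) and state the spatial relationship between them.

A is a table with a 927×790 mm rectangular top, 33 mm thick, top surface at z = 764 mm, supported by four round legs of 76 mm diameter, each leg's bounding box inset 53 mm from the nearest pair of top edges, running from the floor.

B is a four-legged stool. The seat is 341×306 mm, 33 mm thick, top at z = 383 mm. It stands on four square legs, each 38×38 mm in cross-section, from z = 0 to the seat underside, each flush with a corner of the seat. Four stretchers, 38 mm wide and 26 mm tall, connect adjacent legs with their undersides at z = 267 mm, each running between the inner faces of the legs it joins and aligned with the legs' outer faces on the other axis.

C is a chair. The seat is a 477×390×21 mm slab with its top at z = 477 mm, on four 43×43 mm corner legs (flush with the seat edges, standing on z = 0). A flat backrest 23 mm thick, 350 mm tall, spans the full seat width and rises from the seat top along its +y edge, rear face flush with the rear of the seat.

Three stools sit around the table at the −y, −x, +x sides. The chair is on top of the table.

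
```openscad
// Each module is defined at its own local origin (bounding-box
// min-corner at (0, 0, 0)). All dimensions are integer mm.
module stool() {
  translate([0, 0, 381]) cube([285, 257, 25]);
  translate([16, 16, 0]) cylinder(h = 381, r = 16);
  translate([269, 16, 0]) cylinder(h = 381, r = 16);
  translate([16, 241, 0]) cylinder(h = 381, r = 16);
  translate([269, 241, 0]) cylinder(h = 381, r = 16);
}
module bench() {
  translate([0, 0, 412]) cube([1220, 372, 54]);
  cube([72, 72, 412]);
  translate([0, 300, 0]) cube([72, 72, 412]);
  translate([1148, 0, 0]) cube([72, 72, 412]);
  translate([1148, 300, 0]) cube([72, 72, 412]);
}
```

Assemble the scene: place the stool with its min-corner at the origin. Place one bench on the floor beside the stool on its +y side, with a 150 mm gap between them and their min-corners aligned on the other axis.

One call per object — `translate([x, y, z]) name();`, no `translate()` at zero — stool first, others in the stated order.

stool();
translate([0, 407, 0]) bench();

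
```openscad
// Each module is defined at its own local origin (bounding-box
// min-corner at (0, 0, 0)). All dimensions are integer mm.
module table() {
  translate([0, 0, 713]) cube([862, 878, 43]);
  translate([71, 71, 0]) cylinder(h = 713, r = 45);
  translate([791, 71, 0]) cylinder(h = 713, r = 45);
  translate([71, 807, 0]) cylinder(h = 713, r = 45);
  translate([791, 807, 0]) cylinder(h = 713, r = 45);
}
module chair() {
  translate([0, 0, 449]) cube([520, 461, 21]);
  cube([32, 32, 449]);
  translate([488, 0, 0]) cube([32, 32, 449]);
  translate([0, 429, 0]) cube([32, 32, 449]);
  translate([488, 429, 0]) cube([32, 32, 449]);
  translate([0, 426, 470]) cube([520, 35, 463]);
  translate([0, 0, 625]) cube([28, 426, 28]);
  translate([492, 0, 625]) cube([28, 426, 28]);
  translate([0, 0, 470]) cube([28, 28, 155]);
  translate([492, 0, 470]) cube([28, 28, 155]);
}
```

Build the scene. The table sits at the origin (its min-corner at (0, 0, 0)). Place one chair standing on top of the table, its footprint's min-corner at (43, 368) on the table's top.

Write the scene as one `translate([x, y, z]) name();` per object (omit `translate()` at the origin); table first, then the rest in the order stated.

table();
translate([43, 368, 756]) chair();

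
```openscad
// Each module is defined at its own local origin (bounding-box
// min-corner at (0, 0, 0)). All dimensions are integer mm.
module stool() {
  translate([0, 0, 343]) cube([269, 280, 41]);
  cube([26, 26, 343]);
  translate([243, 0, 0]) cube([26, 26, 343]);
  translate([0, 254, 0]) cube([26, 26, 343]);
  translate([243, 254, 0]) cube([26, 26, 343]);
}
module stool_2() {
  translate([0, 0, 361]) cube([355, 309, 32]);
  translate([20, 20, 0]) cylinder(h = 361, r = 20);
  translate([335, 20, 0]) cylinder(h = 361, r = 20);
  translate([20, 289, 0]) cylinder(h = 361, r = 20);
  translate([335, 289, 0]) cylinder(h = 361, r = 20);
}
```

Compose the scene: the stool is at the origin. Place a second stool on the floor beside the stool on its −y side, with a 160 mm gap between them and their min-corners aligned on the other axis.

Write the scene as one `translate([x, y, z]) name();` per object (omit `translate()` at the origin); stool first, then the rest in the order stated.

stool();
translate([0, -469, 0]) stool_2();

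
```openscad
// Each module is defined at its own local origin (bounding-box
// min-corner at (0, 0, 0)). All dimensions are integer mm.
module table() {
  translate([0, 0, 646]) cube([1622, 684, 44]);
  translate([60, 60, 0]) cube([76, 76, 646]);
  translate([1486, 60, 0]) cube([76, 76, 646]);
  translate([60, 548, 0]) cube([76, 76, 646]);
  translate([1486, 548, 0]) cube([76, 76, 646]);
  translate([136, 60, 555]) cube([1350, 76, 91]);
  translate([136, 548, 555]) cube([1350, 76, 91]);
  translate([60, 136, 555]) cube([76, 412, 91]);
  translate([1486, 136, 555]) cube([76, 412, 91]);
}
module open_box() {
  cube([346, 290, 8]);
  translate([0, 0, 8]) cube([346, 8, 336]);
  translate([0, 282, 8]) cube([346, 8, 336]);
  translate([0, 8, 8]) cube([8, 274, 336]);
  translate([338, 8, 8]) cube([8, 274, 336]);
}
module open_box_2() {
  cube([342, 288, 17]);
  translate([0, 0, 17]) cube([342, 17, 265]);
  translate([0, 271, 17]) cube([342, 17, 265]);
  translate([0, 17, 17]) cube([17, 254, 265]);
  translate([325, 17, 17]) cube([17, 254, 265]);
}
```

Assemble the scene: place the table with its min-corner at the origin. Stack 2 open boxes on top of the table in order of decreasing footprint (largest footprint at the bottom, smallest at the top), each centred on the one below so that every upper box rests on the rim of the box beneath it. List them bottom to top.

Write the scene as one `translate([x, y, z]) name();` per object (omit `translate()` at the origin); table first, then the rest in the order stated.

table();
translate([638, 197, 690]) open_box();
translate([640, 198, 1034]) open_box_2();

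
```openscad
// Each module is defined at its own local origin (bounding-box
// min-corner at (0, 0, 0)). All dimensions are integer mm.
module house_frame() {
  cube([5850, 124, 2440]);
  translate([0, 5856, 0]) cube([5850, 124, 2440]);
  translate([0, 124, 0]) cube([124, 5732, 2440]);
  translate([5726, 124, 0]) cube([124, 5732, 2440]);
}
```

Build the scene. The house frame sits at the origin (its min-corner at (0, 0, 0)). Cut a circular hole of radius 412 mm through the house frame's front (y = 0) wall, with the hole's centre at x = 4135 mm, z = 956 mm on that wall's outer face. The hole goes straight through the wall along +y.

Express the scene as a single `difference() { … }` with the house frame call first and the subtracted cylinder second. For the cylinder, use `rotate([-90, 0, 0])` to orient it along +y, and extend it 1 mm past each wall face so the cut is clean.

difference() {
  house_frame();
  translate([4135, -1, 956]) rotate([-90, 0, 0]) cylinder(h = 126, r = 412);
}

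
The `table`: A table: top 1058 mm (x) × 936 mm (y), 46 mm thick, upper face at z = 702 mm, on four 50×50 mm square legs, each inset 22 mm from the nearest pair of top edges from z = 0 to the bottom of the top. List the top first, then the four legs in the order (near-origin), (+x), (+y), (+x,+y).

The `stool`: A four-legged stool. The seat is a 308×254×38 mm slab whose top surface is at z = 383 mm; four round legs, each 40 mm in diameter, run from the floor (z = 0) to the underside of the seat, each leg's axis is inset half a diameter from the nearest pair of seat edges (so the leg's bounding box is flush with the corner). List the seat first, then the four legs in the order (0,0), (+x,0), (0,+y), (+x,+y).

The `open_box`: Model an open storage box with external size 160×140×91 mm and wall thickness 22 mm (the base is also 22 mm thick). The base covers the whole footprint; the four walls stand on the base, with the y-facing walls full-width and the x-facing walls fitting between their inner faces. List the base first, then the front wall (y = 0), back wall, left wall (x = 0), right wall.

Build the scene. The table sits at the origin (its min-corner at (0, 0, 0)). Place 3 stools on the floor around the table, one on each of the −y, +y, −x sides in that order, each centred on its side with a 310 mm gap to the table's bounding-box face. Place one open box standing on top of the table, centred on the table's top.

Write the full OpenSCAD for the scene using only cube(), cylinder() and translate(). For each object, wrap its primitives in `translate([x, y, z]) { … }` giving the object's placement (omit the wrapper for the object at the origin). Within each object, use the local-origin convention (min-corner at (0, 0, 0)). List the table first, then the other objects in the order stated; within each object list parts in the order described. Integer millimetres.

translate([0, 0, 656]) cube([1058, 936, 46]);
translate([22, 22, 0]) cube([50, 50, 656]);
translate([986, 22, 0]) cube([50, 50, 656]);
translate([22, 864, 0]) cube([50, 50, 656]);
translate([986, 864, 0]) cube([50, 50, 656]);
translate([375, -564, 0]) {
  translate([0, 0, 345]) cube([308, 254, 38]);
  translate([20, 20, 0]) cylinder(h = 345, r = 20);
  translate([288, 20, 0]) cylinder(h = 345, r = 20);
  translate([20, 234, 0]) cylinder(h = 345, r = 20);
  translate([288, 234, 0]) cylinder(h = 345, r = 20);
}
translate([375, 1246, 0]) {
  translate([0, 0, 345]) cube([308, 254, 38]);
  translate([20, 20, 0]) cylinder(h = 345, r = 20);
  translate([288, 20, 0]) cylinder(h = 345, r = 20);
  translate([20, 234, 0]) cylinder(h = 345, r = 20);
  translate([288, 234, 0]) cylinder(h = 345, r = 20);
}
translate([-618, 341, 0]) {
  translate([0, 0, 345]) cube([308, 254, 38]);
  translate([20, 20, 0]) cylinder(h = 345, r = 20);
  translate([288, 20, 0]) cylinder(h = 345, r = 20);
  translate([20, 234, 0]) cylinder(h = 345, r = 20);
  translate([288, 234, 0]) cylinder(h = 345, r = 20);
}
translate([449, 398, 702]) {
  cube([160, 140, 22]);
  translate([0, 0, 22]) cube([160, 22, 69]);
  translate([0, 118, 22]) cube([160, 22, 69]);
  translate([0, 22, 22]) cube([22, 96, 69]);
  translate([138, 22, 22]) cube([22, 96, 69]);
}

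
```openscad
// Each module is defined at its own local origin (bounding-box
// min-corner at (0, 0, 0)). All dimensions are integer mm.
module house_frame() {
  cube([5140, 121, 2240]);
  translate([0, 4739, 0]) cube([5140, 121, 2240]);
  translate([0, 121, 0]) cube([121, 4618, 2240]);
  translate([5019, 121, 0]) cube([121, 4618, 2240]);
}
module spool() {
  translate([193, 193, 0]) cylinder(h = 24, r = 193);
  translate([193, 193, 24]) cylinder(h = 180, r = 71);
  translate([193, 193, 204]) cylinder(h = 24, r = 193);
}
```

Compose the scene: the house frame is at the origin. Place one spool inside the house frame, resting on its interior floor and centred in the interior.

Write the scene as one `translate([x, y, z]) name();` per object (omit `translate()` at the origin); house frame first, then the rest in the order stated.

house_frame();
translate([2377, 2237, 0]) spool();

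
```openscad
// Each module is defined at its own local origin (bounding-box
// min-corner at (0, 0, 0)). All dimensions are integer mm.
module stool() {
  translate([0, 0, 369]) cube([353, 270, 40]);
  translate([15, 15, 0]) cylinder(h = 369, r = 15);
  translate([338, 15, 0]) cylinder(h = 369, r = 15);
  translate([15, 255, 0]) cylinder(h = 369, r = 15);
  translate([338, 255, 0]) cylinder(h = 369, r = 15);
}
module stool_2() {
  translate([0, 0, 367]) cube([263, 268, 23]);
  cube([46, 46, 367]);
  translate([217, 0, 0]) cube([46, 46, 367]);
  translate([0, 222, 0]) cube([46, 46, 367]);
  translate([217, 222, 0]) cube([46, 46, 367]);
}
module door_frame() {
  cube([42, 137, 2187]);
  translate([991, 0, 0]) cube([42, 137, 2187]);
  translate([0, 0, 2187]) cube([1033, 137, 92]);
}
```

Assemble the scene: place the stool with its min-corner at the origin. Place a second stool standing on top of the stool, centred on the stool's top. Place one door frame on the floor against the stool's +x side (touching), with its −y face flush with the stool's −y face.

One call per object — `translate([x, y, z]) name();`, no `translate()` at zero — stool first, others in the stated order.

stool();
translate([45, 1, 409]) stool_2();
translate([353, 0, 0]) door_frame();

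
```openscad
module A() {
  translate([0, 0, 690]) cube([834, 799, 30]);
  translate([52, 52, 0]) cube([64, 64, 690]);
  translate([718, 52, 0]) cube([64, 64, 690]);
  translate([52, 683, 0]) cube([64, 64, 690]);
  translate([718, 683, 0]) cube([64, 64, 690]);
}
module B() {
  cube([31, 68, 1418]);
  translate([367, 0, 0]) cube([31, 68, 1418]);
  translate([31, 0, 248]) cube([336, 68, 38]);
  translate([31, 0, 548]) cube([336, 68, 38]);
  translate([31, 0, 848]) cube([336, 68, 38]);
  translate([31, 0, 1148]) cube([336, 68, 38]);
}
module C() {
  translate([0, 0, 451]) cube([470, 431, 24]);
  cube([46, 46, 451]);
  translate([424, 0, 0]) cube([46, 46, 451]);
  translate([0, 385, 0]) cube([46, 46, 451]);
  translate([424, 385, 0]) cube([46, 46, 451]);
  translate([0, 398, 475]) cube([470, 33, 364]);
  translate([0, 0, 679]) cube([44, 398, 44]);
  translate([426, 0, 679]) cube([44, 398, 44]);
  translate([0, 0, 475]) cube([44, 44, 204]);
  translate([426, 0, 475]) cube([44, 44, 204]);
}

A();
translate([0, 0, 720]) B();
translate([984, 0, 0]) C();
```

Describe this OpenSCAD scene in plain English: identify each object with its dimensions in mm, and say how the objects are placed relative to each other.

A is a table: top 834 mm (x) × 799 mm (y), 30 mm thick, upper face at z = 720 mm, on four 64×64 mm square legs, each inset 52 mm from the nearest pair of top edges, running from z = 0 to the bottom of the top.

B is a wooden ladder with two side rails of 31×68 mm section and 1418 mm height, set 398 mm apart overall. Between them run 4 rectangular rungs (68 mm deep, 38 mm thick), front faces flush with the rails' −y face. The bottom of the first rung is 248 mm above the floor and each subsequent rung is 300 mm higher than the one below.

C is a chair: 470×431 mm seat, 24 mm thick, top at z = 475 mm, on four 46 mm square corner legs flush with the seat edges. A 33 mm thick backrest slab spans the full seat width, extending 364 mm above the seat top, its back face flush with the seat's +y edge. Two armrests of 44×44 mm section run along each side from the seat's front edge to the front of the backrest, top faces 248 mm above the seat top and outer faces flush with the seat's x-edges; a 44×44 mm post under the front of each armrest stands on the seat at the front corner.

The ladder is on top of the table. The chair is on the floor beside the table on its +x side.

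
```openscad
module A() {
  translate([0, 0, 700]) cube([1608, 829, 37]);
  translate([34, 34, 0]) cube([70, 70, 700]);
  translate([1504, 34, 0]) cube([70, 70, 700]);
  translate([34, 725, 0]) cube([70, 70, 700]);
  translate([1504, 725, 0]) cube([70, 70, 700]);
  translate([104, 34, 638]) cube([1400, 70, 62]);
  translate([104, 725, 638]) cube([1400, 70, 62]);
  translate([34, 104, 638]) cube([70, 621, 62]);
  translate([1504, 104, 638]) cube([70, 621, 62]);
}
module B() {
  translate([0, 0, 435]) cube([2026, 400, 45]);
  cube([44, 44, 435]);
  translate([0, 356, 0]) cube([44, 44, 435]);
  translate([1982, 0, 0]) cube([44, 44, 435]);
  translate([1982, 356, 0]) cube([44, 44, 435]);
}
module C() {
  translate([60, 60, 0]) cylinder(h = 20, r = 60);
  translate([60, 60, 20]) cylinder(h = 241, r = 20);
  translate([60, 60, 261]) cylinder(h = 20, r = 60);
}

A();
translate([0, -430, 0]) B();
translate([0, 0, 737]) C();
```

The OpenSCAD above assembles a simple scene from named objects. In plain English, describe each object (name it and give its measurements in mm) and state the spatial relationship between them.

A is a table with a 1608×829 mm rectangular top, 37 mm thick, top surface at z = 737 mm, supported by four 70×70 mm square legs, each inset 34 mm from the nearest pair of top edges, running from the floor. Four apron rails, 70 mm thick and 62 mm tall, run between adjacent legs with their top edges flush with the underside of the top and their outer faces flush with the legs' outer faces.

B is a bench: a 2026×400 mm seat slab, 45 mm thick, top at z = 480 mm, on four 44×44 mm square legs flush with the seat corners and standing on z = 0.

C is a spool: two coaxial disc flanges of radius 60 mm and thickness 20 mm, joined by a core cylinder of radius 20 mm and height 241 mm. The lower flange rests on z = 0 and the three cylinders share a vertical axis.

The bench is on the floor beside the table on its −y side. The spool is on top of the table.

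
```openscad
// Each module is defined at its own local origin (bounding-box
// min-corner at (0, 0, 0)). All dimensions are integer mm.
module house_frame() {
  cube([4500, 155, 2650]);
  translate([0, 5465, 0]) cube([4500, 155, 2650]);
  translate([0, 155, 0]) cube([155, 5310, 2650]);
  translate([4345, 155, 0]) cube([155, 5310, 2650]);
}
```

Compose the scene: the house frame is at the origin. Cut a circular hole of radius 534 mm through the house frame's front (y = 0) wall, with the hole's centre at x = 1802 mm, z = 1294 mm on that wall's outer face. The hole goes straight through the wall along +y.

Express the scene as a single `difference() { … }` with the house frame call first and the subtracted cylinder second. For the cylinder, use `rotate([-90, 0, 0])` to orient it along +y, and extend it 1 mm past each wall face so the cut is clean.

difference() {
  house_frame();
  translate([1802, -1, 1294]) rotate([-90, 0, 0]) cylinder(h = 157, r = 534);
}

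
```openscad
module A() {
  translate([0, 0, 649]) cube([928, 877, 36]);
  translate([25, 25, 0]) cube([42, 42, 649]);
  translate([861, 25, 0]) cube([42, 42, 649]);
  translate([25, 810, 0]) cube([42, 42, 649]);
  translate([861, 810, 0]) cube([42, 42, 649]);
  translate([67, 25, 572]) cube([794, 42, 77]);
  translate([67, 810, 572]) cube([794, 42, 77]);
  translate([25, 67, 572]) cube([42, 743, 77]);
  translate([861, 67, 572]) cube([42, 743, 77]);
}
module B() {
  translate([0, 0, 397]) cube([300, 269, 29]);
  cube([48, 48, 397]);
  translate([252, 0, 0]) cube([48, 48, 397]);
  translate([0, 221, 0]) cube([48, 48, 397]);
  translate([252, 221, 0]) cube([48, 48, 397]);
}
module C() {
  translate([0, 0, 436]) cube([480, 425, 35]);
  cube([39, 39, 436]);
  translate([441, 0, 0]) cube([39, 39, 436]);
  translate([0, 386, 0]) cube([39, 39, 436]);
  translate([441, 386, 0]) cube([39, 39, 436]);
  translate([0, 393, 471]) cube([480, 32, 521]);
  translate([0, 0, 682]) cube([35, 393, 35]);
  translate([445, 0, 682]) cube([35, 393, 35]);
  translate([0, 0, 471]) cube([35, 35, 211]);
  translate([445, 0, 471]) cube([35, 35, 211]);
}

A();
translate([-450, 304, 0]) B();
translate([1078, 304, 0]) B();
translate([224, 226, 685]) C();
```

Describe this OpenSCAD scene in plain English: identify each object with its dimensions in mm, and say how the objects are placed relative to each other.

A is a table: top 928 mm (x) × 877 mm (y), 36 mm thick, upper face at z = 685 mm, on four 42×42 mm square legs, each inset 25 mm from the nearest pair of top edges, running from z = 0 to the bottom of the top. Four apron rails, 42 mm thick and 77 mm tall, run between adjacent legs with their top edges flush with the underside of the top and their outer faces flush with the legs' outer faces.

B is a simple wooden stool: a rectangular seat 300 mm (x) by 269 mm (y), 29 mm thick, top face at z = 426 mm, on four square legs, each 48×48 mm in cross-section. The legs rest on z = 0, each flush with a corner of the seat.

C is a chair: 480×425 mm seat, 35 mm thick, top at z = 471 mm, on four 39 mm square corner legs flush with the seat edges. A 32 mm thick backrest slab spans the full seat width, extending 521 mm above the seat top, its back face flush with the seat's +y edge. Two armrests of 35×35 mm section run along each side from the seat's front edge to the front of the backrest, top faces 246 mm above the seat top and outer faces flush with the seat's x-edges; a 35×35 mm post under the front of each armrest stands on the seat at the front corner.

Two stools sit around the table at the −x, +x sides. The chair is on top of the table, centred.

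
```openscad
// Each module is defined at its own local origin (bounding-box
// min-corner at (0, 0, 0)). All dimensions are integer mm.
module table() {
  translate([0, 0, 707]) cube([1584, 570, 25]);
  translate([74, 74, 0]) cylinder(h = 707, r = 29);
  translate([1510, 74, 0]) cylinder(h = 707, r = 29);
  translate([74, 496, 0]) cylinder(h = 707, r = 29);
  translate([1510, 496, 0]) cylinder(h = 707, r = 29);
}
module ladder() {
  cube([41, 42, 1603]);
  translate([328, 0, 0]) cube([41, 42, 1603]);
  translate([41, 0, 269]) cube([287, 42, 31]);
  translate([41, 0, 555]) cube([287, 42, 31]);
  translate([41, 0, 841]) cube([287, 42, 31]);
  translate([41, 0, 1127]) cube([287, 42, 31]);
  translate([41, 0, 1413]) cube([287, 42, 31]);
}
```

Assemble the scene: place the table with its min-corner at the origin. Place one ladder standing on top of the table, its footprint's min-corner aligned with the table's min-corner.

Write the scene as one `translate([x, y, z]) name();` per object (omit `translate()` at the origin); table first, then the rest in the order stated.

table();
translate([0, 0, 732]) ladder();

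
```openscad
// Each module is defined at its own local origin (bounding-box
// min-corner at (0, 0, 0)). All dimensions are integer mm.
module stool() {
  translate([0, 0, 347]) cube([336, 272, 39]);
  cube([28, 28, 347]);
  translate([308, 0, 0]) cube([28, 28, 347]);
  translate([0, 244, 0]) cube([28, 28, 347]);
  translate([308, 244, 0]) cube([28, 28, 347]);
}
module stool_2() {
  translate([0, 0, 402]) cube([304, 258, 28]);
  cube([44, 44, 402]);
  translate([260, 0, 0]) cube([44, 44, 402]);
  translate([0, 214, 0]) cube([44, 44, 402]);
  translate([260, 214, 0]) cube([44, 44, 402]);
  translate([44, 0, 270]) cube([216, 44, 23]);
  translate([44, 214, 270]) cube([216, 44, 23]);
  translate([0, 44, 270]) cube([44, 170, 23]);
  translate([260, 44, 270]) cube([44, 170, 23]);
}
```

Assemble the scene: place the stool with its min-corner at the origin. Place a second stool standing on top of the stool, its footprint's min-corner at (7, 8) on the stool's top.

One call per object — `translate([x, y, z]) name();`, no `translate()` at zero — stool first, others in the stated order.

stool();
translate([7, 8, 386]) stool_2();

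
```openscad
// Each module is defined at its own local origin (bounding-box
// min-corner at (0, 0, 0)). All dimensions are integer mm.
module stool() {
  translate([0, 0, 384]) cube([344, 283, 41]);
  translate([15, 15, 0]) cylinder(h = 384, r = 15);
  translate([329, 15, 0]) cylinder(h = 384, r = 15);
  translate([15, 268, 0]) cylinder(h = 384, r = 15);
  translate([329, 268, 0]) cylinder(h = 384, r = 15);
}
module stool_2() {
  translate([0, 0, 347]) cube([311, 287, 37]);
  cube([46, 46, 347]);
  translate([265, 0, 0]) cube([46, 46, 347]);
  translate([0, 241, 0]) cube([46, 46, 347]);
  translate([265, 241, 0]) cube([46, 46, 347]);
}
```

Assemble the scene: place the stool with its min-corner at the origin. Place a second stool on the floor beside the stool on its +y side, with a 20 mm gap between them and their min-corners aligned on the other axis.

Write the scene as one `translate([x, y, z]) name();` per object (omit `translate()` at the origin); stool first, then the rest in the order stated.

stool();
translate([0, 303, 0]) stool_2();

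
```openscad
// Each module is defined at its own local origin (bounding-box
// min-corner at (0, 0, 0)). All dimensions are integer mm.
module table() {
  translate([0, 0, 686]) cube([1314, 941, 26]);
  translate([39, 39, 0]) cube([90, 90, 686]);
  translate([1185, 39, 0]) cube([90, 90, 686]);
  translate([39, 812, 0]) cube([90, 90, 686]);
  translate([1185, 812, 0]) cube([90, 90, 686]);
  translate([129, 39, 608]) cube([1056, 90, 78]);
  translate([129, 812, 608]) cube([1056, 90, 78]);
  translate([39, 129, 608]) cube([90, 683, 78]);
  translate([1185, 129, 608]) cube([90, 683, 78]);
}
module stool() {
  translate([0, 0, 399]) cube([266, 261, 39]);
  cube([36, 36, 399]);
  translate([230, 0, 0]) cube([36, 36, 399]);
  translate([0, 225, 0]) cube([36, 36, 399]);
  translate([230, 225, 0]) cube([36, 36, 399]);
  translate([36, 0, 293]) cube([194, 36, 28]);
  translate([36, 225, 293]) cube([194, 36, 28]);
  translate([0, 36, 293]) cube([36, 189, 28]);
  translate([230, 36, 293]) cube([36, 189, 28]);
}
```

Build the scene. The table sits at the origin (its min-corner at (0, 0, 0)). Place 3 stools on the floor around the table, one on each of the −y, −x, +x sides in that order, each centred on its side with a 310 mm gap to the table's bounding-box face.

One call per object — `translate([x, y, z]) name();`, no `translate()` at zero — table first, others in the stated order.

table();
translate([524, -571, 0]) stool();
translate([-576, 340, 0]) stool();
translate([1624, 340, 0]) stool();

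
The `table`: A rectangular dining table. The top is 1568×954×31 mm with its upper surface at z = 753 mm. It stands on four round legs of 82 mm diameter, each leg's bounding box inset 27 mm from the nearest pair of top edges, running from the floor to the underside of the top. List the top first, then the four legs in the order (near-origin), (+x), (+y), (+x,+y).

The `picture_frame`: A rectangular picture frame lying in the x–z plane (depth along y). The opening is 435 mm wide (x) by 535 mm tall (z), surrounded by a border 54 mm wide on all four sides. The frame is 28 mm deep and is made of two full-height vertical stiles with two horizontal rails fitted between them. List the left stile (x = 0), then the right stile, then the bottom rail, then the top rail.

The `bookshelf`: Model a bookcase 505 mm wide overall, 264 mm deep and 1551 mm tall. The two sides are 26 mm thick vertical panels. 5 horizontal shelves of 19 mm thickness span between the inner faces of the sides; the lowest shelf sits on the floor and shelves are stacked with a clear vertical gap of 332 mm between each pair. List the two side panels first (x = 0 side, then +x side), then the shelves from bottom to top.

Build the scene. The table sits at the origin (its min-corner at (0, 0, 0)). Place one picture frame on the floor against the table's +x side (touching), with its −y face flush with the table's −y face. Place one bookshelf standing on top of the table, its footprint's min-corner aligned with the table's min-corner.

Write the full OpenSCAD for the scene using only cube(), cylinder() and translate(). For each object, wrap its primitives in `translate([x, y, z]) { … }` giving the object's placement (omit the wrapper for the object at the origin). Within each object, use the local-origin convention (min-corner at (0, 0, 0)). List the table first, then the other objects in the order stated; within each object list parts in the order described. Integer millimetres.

translate([0, 0, 722]) cube([1568, 954, 31]);
translate([68, 68, 0]) cylinder(h = 722, r = 41);
translate([1500, 68, 0]) cylinder(h = 722, r = 41);
translate([68, 886, 0]) cylinder(h = 722, r = 41);
translate([1500, 886, 0]) cylinder(h = 722, r = 41);
translate([1568, 0, 0]) {
  cube([54, 28, 643]);
  translate([489, 0, 0]) cube([54, 28, 643]);
  translate([54, 0, 0]) cube([435, 28, 54]);
  translate([54, 0, 589]) cube([435, 28, 54]);
}
translate([0, 0, 753]) {
  cube([26, 264, 1551]);
  translate([479, 0, 0]) cube([26, 264, 1551]);
  translate([26, 0, 0]) cube([453, 264, 19]);
  translate([26, 0, 351]) cube([453, 264, 19]);
  translate([26, 0, 702]) cube([453, 264, 19]);
  translate([26, 0, 1053]) cube([453, 264, 19]);
  translate([26, 0, 1404]) cube([453, 264, 19]);
}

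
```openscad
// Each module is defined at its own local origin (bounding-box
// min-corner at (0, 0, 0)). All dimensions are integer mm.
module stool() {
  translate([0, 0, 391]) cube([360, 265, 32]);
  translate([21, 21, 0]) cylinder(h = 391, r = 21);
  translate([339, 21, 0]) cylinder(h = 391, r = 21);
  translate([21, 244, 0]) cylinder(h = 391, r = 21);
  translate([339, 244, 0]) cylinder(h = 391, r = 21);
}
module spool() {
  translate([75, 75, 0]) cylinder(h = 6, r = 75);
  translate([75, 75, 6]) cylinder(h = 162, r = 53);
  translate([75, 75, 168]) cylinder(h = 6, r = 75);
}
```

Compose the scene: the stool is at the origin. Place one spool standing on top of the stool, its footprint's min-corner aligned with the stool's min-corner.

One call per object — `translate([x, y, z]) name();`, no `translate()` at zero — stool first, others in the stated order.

stool();
translate([0, 0, 423]) spool();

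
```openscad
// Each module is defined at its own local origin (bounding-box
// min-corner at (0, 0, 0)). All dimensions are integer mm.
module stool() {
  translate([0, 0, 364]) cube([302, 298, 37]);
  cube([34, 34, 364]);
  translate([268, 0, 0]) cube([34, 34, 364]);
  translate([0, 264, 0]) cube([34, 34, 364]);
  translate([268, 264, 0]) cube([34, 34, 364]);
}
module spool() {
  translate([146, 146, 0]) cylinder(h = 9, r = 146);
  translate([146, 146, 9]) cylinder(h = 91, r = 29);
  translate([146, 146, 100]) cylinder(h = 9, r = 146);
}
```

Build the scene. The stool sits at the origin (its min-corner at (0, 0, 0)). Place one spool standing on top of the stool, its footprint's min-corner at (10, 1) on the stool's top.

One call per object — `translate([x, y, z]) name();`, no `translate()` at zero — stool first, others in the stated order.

stool();
translate([10, 1, 401]) spool();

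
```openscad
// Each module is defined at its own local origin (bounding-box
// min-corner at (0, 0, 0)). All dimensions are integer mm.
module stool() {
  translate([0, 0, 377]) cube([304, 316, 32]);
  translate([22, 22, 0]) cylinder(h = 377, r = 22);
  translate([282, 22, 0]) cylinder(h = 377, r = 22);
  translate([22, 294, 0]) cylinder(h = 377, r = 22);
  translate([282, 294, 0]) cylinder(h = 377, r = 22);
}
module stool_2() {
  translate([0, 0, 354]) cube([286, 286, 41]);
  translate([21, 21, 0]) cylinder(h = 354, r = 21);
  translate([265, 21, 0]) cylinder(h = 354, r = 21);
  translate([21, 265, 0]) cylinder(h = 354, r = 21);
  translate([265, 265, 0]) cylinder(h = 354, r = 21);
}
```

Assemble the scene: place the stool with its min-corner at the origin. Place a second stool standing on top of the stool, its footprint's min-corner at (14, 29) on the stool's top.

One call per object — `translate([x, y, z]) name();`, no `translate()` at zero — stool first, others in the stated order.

stool();
translate([14, 29, 409]) stool_2();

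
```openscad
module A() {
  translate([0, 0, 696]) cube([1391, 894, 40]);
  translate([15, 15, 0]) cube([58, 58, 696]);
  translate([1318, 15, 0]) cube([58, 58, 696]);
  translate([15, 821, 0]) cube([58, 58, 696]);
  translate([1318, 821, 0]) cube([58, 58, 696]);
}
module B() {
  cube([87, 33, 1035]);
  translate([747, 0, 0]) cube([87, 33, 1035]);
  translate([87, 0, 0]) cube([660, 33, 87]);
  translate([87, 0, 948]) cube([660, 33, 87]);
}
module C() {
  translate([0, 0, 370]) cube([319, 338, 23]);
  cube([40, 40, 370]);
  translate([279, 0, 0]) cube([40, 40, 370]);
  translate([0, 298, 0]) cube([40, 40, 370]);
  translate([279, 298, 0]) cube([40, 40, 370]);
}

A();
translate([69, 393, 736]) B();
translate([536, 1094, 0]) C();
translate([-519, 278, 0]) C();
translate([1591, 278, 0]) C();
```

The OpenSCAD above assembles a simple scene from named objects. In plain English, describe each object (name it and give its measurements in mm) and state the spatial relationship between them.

A is a rectangular dining table. The top is 1391×894×40 mm with its upper surface at z = 736 mm. It stands on four 58×58 mm square legs, each inset 15 mm from the nearest pair of top edges, running from the floor to the underside of the top.

B is a rectangular picture frame lying in the x–z plane (depth along y). The opening is 660 mm wide (x) by 861 mm tall (z), surrounded by a border 87 mm wide on all four sides. The frame is 33 mm deep and is made of two full-height vertical stiles with two horizontal rails fitted between them.

C is a simple wooden stool: a rectangular seat 319 mm (x) by 338 mm (y), 23 mm thick, top face at z = 393 mm, on four square legs, each 40×40 mm in cross-section. The legs rest on z = 0, each flush with a corner of the seat.

The picture frame is on top of the table. Three stools sit around the table at the +y, −x, +x sides.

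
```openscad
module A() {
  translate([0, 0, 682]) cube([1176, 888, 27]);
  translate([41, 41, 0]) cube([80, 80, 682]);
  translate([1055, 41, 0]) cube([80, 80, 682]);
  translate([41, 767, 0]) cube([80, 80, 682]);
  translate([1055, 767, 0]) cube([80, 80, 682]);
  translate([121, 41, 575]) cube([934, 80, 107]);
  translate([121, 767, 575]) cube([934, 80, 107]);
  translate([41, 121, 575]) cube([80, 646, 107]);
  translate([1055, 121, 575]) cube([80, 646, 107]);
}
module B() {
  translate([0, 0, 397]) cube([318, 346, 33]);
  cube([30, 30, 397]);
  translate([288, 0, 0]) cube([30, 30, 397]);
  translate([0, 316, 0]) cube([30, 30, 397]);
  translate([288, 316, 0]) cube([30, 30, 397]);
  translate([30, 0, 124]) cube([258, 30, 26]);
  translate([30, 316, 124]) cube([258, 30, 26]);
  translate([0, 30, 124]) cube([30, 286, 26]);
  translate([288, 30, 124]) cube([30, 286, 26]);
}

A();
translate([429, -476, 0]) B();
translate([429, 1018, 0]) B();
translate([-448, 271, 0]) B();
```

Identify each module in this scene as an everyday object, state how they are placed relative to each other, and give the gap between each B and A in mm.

Each stool's nearest face is 130 mm from the table's bounding box.

A is a table. B is a stool. Three stools sit around the table at the −y, +y, −x sides. The gap between each stool and the table is 130 mm.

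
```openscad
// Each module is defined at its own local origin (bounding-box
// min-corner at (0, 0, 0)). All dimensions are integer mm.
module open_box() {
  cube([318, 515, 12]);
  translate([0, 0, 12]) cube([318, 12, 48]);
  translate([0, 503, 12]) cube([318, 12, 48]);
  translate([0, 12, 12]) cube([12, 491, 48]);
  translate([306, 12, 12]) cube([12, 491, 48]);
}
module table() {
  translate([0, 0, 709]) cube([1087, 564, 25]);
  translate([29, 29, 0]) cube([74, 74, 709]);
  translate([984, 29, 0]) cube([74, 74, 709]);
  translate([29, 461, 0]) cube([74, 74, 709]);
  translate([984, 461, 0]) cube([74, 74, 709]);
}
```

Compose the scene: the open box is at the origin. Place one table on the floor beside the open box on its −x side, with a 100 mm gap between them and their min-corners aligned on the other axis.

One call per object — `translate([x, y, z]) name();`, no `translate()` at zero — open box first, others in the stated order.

open_box();
translate([-1187, 0, 0]) table();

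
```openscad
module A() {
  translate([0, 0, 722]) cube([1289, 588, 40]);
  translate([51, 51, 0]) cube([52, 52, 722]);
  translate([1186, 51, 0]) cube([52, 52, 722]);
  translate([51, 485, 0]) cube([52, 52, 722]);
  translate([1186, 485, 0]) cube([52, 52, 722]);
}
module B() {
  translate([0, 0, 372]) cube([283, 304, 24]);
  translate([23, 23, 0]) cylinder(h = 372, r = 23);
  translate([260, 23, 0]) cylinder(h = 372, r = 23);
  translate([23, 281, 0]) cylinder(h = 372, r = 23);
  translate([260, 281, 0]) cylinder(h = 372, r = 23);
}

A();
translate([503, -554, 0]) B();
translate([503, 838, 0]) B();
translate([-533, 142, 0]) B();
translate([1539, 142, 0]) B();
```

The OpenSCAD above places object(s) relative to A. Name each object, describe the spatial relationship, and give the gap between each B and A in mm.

Each stool's nearest face is 250 mm from the table's bounding box.

A is a table. B is a stool. Four stools sit around the table at the −y, +y, −x, +x sides. The gap between each stool and the table is 250 mm.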